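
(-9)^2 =81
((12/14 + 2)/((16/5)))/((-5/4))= -5/7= -0.71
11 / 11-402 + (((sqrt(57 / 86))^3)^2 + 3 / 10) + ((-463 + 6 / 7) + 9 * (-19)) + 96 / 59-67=-1443388687763 / 1313455640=-1098.92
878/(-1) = -878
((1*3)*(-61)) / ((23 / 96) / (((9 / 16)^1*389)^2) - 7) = 6729093549 / 257396837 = 26.14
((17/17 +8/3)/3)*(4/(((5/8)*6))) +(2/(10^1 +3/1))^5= 65351888/50124555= 1.30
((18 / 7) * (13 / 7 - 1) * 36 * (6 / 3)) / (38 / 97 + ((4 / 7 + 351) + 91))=188568 / 526351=0.36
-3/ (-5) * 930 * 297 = 165726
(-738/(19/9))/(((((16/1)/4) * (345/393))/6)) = -1305153/2185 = -597.32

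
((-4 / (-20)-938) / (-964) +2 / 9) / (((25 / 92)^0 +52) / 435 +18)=1503389 / 22797636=0.07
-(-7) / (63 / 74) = 74 / 9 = 8.22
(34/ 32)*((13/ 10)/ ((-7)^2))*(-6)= -663/ 3920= -0.17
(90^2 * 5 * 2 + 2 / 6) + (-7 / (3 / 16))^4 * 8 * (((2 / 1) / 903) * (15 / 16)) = 394518401 / 3483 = 113269.71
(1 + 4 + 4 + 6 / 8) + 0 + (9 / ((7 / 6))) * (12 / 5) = 3957 / 140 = 28.26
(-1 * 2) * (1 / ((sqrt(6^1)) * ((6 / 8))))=-4 * sqrt(6) / 9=-1.09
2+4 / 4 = 3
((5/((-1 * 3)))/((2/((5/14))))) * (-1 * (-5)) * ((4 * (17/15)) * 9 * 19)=-8075/7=-1153.57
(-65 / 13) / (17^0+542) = -5 / 543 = -0.01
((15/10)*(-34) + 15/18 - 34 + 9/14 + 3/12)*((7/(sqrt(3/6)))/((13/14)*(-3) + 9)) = -132.66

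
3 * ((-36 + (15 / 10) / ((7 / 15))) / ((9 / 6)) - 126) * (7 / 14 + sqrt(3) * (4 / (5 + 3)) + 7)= -46575 / 14 - 3105 * sqrt(3) / 14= -3710.93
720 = 720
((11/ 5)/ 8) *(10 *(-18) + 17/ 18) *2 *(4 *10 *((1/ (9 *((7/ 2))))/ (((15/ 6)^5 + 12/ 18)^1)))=-2268992/ 1783971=-1.27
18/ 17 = 1.06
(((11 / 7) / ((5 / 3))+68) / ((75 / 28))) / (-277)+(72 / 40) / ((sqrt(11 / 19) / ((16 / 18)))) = -9652 / 103875+8 * sqrt(209) / 55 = 2.01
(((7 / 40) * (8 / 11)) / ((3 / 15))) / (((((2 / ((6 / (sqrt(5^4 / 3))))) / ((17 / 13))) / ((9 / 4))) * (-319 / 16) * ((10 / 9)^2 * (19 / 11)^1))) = -260253 * sqrt(3) / 49245625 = -0.01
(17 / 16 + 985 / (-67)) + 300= 306979 / 1072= 286.36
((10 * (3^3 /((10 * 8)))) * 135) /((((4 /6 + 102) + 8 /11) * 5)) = 24057 /27296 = 0.88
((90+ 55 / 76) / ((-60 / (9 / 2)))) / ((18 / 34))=-23443 / 1824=-12.85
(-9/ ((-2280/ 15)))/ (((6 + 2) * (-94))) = -9/ 114304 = -0.00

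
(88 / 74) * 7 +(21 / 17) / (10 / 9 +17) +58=6807027 / 102527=66.39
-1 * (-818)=818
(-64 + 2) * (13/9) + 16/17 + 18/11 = -146384/1683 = -86.98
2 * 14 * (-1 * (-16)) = 448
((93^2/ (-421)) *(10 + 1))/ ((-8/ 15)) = 1427085/ 3368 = 423.72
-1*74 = -74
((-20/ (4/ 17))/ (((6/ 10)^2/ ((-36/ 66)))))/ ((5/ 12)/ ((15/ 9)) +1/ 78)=221000/ 451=490.02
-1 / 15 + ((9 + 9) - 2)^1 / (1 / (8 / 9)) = 637 / 45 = 14.16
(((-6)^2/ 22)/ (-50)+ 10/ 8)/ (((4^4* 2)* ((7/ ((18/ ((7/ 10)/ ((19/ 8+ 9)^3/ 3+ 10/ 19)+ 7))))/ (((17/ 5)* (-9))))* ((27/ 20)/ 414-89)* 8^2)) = 55257737848911/ 11779308759728168960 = 0.00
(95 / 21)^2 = 9025 / 441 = 20.46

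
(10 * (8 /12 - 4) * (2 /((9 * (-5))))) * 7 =280 /27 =10.37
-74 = -74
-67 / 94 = -0.71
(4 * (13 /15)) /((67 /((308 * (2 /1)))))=31.87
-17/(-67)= 17/67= 0.25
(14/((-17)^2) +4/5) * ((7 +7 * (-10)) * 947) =-50618.95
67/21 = 3.19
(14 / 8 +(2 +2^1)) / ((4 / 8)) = 23 / 2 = 11.50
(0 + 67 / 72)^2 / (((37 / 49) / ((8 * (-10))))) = -1099805 / 11988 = -91.74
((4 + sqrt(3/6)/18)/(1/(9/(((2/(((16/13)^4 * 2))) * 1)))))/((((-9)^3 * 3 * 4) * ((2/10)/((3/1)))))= -327680/2313441 - 20480 * sqrt(2)/20820969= -0.14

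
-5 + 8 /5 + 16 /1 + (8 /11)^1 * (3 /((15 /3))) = 717 /55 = 13.04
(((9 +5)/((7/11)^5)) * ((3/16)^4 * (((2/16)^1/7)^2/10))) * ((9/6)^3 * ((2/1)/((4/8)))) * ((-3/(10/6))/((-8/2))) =0.00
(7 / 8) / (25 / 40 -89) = -1 / 101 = -0.01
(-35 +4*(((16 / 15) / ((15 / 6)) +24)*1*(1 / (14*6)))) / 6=-53293 / 9450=-5.64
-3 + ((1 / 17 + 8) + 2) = 120 / 17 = 7.06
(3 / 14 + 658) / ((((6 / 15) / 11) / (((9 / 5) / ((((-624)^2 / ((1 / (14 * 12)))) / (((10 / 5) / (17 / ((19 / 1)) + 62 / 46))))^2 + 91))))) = 174218154165 / 28767830657799462896212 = 0.00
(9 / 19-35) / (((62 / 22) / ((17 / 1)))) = -122672 / 589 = -208.27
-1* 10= -10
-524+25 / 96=-50279 / 96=-523.74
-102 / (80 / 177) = -9027 / 40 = -225.68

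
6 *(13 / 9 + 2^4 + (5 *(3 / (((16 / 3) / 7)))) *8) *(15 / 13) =15745 / 13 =1211.15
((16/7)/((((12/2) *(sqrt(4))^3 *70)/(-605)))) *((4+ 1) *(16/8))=-605/147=-4.12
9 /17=0.53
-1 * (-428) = 428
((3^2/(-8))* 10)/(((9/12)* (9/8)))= -40/3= -13.33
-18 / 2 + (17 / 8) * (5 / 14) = -923 / 112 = -8.24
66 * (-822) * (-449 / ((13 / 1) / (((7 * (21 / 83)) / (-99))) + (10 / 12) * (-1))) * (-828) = 5929796115936 / 213887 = 27723966.94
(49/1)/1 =49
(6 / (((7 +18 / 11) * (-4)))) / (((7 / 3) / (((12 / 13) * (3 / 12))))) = -297 / 17290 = -0.02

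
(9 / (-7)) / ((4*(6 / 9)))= -27 / 56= -0.48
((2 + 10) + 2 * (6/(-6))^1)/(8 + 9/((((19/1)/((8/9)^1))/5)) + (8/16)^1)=380/403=0.94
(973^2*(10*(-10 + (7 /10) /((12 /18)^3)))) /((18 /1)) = -578451419 /144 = -4017023.74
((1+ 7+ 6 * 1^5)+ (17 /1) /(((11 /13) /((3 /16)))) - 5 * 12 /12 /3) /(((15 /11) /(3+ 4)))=59507 /720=82.65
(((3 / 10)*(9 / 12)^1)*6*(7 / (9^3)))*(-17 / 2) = -0.11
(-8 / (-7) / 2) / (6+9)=4 / 105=0.04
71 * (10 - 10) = 0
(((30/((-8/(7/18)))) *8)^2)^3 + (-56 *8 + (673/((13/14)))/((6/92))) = 23998526545/9477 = 2532291.50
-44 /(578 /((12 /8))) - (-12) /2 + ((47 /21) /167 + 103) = 108.90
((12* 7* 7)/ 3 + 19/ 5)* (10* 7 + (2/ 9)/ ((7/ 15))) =98568/ 7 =14081.14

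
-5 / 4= -1.25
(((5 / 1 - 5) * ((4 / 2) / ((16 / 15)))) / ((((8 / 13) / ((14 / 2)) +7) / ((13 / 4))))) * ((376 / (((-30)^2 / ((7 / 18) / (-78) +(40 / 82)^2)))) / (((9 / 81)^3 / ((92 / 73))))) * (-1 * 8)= 0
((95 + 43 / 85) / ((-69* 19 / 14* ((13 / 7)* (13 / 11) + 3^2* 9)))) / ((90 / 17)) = -243089 / 104978325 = -0.00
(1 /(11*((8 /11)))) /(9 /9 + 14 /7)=1 /24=0.04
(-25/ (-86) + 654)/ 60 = 56269/ 5160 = 10.90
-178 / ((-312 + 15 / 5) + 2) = 178 / 307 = 0.58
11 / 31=0.35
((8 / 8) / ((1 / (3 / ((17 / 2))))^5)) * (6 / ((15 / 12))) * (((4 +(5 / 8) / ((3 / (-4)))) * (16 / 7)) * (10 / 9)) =2101248 / 9938999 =0.21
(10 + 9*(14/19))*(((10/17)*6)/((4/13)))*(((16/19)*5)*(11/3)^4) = 24058091200/165699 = 145191.53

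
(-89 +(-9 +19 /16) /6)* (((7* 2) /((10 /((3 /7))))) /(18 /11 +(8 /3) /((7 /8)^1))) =-2002539 /173120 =-11.57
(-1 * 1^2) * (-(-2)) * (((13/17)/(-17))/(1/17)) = 26/17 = 1.53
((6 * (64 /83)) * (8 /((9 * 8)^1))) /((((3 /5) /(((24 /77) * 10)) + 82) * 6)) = 25600 /24559119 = 0.00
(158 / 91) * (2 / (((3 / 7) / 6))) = 632 / 13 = 48.62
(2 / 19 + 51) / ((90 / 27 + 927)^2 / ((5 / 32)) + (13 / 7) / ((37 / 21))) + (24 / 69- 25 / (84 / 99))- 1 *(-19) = -1141666040578855 / 112852432945924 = -10.12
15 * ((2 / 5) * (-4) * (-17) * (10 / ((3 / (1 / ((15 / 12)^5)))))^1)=278528 / 625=445.64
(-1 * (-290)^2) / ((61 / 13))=-1093300 / 61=-17922.95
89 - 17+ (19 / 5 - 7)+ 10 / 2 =73.80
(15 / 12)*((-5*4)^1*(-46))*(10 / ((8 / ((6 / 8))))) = 8625 / 8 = 1078.12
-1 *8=-8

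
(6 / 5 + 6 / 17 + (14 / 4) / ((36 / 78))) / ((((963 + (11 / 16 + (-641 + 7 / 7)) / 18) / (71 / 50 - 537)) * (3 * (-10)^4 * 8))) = -249553501 / 11352387500000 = -0.00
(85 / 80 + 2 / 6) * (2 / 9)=67 / 216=0.31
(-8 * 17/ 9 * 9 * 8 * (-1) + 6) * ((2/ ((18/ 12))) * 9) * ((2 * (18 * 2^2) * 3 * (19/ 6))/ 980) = 4489776/ 245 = 18325.62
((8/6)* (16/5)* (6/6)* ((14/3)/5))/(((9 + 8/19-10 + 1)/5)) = 2128/45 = 47.29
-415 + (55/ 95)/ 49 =-386354/ 931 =-414.99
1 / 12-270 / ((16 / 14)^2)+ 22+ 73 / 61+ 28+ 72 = -488617 / 5856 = -83.44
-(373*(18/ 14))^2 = -11269449/ 49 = -229988.76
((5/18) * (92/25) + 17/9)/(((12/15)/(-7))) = -917/36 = -25.47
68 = 68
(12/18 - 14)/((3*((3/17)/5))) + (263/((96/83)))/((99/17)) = -825707/9504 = -86.88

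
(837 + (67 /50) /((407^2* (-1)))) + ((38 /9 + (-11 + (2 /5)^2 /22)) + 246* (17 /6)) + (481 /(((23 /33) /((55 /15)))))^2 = 6404847.46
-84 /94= -42 /47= -0.89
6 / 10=3 / 5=0.60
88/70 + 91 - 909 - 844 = -58126/35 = -1660.74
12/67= 0.18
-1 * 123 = -123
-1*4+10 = 6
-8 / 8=-1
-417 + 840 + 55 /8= 429.88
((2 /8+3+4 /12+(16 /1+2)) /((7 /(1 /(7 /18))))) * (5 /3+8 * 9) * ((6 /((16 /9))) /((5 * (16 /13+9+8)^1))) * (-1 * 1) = -956709 /44240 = -21.63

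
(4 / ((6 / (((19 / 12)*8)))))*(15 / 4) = 95 / 3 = 31.67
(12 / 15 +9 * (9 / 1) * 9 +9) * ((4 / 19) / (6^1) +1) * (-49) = -10679354 / 285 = -37471.42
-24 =-24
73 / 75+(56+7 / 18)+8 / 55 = 284663 / 4950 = 57.51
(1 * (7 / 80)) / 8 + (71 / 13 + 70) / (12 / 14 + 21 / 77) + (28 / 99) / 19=66.81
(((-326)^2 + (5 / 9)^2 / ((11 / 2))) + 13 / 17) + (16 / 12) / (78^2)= 272051976406 / 2559843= 106276.82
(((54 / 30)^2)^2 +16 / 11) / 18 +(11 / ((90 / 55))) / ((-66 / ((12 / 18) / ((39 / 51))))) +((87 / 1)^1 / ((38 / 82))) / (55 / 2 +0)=7.40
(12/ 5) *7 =84/ 5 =16.80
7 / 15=0.47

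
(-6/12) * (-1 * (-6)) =-3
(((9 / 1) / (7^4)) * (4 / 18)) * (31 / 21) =62 / 50421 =0.00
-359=-359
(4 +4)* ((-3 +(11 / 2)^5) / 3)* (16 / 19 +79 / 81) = 450191135 / 18468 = 24376.82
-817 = -817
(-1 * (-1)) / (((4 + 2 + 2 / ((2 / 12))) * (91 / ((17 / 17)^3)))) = 1 / 1638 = 0.00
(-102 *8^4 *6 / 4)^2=392737849344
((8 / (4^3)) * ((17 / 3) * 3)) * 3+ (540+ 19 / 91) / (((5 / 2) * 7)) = 948979 / 25480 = 37.24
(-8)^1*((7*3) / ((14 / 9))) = -108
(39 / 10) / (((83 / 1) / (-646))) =-12597 / 415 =-30.35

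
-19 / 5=-3.80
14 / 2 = 7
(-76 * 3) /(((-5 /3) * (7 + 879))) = 342 /2215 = 0.15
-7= -7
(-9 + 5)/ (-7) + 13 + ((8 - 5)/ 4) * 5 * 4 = 28.57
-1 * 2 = -2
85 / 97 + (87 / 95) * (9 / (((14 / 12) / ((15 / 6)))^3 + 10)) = 106327120 / 62833399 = 1.69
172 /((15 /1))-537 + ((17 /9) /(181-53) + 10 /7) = -21131309 /40320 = -524.09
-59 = -59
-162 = -162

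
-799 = -799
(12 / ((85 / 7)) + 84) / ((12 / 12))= 7224 / 85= 84.99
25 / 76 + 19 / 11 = 1719 / 836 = 2.06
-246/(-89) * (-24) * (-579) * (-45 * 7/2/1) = -538400520/89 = -6049444.04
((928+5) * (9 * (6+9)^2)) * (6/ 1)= 11335950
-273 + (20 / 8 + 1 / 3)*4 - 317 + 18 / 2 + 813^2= 1981198 / 3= 660399.33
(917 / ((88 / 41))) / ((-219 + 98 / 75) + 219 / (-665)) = -375030075 / 191380288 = -1.96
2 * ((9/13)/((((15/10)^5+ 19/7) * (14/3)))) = 864/30017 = 0.03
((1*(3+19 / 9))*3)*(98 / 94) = 2254 / 141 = 15.99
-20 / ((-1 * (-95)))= -4 / 19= -0.21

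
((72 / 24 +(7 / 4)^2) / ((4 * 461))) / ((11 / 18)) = 873 / 162272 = 0.01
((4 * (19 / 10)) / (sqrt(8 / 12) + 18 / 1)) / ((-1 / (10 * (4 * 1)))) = -8208 / 485 + 152 * sqrt(6) / 485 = -16.16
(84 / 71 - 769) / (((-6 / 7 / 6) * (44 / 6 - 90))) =-1144815 / 17608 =-65.02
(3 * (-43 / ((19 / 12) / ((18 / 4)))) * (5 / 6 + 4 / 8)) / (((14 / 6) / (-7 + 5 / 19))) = 3566592 / 2527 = 1411.39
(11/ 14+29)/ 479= 417/ 6706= 0.06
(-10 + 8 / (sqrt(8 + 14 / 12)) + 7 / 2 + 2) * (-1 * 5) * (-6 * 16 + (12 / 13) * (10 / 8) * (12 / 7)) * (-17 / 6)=545445 / 91- 193936 * sqrt(330) / 1001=2474.40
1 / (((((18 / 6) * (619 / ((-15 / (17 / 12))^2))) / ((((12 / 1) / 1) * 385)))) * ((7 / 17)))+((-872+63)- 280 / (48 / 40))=-11521421 / 31569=-364.96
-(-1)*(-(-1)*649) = 649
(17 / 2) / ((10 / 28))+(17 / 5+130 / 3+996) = 15998 / 15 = 1066.53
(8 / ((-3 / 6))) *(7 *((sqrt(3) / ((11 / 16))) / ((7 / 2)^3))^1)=-2048 *sqrt(3) / 539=-6.58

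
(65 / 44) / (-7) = -65 / 308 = -0.21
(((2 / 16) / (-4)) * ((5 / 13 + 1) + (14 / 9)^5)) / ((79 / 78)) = -4027297 / 12439656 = -0.32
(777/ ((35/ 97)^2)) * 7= 41775.96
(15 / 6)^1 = 5 / 2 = 2.50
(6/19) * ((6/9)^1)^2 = 8/57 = 0.14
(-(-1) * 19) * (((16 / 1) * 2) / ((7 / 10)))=6080 / 7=868.57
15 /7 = 2.14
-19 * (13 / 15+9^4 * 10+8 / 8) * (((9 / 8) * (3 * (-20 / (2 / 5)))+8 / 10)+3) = 30844630609 / 150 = 205630870.73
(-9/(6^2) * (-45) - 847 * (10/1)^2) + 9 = -338719/4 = -84679.75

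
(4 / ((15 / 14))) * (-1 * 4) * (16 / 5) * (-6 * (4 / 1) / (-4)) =-286.72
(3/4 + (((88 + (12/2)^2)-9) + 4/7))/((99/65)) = 211705/2772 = 76.37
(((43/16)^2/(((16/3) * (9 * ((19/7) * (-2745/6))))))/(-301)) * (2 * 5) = 43/10681344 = 0.00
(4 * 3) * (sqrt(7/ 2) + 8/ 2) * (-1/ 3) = -16-2 * sqrt(14) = -23.48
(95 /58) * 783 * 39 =100035 /2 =50017.50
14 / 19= 0.74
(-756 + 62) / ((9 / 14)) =-9716 / 9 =-1079.56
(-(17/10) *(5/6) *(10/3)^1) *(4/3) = -170/27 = -6.30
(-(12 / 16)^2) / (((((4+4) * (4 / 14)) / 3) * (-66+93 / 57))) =3591 / 313088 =0.01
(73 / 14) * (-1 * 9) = -657 / 14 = -46.93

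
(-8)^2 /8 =8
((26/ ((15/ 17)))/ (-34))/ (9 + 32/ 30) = -13/ 151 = -0.09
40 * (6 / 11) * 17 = 4080 / 11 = 370.91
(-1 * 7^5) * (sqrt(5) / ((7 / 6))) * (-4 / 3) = 19208 * sqrt(5) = 42950.39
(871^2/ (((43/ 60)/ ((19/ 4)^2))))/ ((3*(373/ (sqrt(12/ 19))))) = 72070895*sqrt(57)/ 32078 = 16962.51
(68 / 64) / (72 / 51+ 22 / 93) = 26877 / 41696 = 0.64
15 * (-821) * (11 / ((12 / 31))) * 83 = -116183815 / 4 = -29045953.75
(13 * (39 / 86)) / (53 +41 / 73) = 37011 / 336260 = 0.11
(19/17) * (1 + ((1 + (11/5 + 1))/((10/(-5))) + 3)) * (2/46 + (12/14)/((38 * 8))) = 21527/218960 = 0.10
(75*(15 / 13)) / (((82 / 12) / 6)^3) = 52488000 / 895973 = 58.58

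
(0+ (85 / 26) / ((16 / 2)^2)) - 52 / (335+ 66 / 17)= -981291 / 9586304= -0.10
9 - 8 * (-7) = 65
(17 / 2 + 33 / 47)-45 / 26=4565 / 611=7.47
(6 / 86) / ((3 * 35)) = 0.00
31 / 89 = 0.35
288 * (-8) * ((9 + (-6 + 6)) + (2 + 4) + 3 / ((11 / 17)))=-497664 / 11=-45242.18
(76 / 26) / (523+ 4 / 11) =22 / 3939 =0.01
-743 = -743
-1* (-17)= 17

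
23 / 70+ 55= 3873 / 70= 55.33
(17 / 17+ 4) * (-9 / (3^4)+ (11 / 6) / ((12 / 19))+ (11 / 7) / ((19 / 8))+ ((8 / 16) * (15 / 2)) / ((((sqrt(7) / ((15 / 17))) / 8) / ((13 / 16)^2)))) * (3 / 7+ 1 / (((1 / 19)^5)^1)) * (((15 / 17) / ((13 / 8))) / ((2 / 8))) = 19105830800800 / 205751+ 950590046250 * sqrt(7) / 14161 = 270461201.19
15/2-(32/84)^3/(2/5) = 136355/18522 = 7.36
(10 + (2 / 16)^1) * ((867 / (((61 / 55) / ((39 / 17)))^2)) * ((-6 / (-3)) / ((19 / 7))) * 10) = 39131717625 / 141398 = 276748.73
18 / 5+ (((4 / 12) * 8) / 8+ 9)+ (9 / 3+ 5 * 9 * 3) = 2264 / 15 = 150.93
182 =182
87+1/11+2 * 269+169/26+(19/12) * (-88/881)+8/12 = 632.10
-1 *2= -2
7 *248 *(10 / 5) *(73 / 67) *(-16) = -4055296 / 67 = -60526.81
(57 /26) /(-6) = -19 /52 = -0.37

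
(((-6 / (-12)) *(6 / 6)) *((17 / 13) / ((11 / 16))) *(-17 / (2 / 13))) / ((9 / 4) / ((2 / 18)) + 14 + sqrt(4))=-4624 / 1595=-2.90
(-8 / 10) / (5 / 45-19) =0.04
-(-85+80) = 5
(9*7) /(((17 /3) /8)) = 1512 /17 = 88.94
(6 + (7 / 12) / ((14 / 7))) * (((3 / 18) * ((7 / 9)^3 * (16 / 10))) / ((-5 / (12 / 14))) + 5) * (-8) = -13700683 / 54675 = -250.58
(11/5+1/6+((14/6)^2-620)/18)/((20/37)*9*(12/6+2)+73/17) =-8094601/6051105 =-1.34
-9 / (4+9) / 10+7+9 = 2071 / 130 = 15.93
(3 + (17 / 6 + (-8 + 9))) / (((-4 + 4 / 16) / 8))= -656 / 45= -14.58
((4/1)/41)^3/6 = 32/206763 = 0.00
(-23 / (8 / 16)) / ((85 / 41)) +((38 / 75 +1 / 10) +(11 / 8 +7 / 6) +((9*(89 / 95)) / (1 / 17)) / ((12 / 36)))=79646107 / 193800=410.97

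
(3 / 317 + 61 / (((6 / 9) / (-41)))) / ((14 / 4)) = -2378445 / 2219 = -1071.85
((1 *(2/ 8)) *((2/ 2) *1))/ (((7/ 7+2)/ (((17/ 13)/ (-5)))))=-17/ 780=-0.02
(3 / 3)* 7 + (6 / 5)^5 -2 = 23401 / 3125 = 7.49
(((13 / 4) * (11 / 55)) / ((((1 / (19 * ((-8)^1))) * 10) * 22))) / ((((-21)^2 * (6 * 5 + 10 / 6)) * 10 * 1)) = -13 / 4042500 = -0.00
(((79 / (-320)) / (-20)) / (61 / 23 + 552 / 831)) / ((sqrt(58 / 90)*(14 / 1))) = 503309*sqrt(145) / 18300531200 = 0.00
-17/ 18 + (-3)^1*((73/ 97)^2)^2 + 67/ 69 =-34296793231/ 36651122334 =-0.94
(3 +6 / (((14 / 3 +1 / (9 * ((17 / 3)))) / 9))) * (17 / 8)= 59007 / 1912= 30.86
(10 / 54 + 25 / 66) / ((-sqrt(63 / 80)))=-670 * sqrt(35) / 6237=-0.64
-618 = -618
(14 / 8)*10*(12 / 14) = 15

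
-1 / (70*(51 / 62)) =-31 / 1785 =-0.02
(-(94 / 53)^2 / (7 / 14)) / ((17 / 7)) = -123704 / 47753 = -2.59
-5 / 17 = -0.29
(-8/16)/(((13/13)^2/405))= -405/2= -202.50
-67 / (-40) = 67 / 40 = 1.68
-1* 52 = -52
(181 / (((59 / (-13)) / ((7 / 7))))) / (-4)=2353 / 236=9.97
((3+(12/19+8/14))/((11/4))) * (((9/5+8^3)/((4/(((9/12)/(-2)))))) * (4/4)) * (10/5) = -615459/4180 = -147.24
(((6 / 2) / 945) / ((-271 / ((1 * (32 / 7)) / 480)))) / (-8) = 1 / 71706600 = 0.00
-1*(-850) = 850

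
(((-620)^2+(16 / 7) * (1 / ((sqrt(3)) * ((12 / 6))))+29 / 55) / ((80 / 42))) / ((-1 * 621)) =-49331401 / 151800 - sqrt(3) / 3105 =-324.98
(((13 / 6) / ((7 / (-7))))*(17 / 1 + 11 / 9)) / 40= -533 / 540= -0.99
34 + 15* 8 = 154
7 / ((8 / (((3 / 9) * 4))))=7 / 6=1.17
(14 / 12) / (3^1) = 7 / 18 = 0.39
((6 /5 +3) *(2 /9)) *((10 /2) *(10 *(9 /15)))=28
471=471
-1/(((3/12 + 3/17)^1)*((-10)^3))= 17/7250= 0.00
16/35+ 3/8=233/280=0.83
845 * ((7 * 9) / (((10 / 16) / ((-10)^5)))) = -8517600000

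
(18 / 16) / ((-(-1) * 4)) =9 / 32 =0.28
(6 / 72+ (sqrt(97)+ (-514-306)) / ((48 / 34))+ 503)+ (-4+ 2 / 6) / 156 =-18199 / 234+ 17*sqrt(97) / 24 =-70.80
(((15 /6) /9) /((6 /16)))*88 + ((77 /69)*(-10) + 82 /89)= 3036872 /55269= 54.95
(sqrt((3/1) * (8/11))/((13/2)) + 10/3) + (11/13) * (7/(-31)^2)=4 * sqrt(66)/143 + 125161/37479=3.57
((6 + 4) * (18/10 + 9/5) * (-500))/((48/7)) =-2625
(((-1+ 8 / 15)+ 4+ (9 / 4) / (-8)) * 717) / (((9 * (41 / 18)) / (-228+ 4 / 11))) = -116773727 / 4510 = -25892.18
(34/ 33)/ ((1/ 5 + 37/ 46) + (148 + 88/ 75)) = 39100/ 5699243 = 0.01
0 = 0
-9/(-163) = 9/163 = 0.06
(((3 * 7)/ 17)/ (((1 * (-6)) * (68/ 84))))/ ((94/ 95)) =-13965/ 54332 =-0.26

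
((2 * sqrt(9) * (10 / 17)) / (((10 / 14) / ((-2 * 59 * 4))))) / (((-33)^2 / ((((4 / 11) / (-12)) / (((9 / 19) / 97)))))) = 24357088 / 1832787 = 13.29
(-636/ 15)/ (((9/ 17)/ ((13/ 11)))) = -46852/ 495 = -94.65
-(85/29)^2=-7225/841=-8.59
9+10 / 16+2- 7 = 37 / 8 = 4.62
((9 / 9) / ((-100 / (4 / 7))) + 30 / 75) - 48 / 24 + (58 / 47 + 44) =43.63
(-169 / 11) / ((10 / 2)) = -169 / 55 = -3.07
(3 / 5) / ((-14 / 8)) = -12 / 35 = -0.34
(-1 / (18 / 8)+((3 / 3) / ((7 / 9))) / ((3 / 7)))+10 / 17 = 481 / 153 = 3.14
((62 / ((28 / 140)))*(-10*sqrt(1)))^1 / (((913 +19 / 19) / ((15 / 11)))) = -23250 / 5027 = -4.63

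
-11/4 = -2.75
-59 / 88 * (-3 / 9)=0.22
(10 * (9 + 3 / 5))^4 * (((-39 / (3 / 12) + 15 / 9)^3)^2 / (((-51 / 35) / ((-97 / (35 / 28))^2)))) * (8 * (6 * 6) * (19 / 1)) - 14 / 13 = -86038787638258405126615794191858 / 3315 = -25954385411239337896415020000.00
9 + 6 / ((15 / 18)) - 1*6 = 51 / 5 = 10.20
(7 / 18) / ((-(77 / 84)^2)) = -56 / 121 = -0.46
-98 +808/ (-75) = -8158/ 75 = -108.77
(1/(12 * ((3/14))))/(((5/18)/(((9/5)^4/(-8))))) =-45927/25000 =-1.84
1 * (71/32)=71/32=2.22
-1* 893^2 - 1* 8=-797457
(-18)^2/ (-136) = -81/ 34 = -2.38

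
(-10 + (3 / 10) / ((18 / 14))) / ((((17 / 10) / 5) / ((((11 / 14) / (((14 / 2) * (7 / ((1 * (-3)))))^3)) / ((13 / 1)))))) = 145035 / 364006006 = 0.00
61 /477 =0.13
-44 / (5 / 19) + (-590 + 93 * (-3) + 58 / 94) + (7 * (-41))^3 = -23640938.58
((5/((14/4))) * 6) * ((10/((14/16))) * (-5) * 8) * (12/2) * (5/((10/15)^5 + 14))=-699840000/84133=-8318.26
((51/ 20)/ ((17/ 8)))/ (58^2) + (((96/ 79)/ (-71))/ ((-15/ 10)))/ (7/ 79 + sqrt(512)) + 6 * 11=80896 * sqrt(2)/ 226869353 + 125926779916559/ 1907971258730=66.00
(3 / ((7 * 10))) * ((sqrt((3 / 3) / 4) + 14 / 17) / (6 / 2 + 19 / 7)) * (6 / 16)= 81 / 21760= 0.00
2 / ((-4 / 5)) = -5 / 2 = -2.50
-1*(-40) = 40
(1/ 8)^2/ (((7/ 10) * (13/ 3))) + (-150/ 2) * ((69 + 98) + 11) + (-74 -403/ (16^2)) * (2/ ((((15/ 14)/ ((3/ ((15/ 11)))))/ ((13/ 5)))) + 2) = -14308.07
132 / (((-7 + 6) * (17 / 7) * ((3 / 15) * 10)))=-462 / 17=-27.18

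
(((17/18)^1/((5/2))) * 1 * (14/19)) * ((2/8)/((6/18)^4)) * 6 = 3213/95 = 33.82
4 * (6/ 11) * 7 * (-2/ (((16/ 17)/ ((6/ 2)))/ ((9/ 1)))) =-9639/ 11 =-876.27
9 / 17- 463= -7862 / 17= -462.47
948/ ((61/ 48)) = 45504/ 61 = 745.97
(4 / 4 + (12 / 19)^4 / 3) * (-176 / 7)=-24153008 / 912247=-26.48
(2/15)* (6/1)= 4/5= 0.80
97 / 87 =1.11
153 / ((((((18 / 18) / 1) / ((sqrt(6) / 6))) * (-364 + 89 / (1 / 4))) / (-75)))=3825 * sqrt(6) / 16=585.58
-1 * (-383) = 383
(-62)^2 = 3844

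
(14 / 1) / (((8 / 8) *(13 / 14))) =196 / 13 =15.08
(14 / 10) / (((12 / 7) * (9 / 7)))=0.64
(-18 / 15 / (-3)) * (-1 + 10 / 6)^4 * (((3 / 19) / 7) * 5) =32 / 3591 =0.01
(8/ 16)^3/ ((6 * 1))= 1/ 48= 0.02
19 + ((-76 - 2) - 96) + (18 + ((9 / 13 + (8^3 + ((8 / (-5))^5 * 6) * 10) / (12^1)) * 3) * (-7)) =434414 / 8125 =53.47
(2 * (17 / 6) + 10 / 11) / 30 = 217 / 990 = 0.22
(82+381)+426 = 889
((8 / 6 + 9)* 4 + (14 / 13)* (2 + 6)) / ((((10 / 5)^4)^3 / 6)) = 487 / 6656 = 0.07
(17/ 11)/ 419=0.00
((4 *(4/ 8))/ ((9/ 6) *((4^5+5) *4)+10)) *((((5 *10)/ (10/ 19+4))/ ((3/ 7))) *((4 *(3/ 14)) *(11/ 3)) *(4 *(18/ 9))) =20900/ 99717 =0.21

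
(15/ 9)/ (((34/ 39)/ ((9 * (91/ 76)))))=53235/ 2584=20.60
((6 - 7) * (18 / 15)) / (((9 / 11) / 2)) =-44 / 15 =-2.93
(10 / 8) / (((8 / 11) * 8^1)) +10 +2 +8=5175 / 256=20.21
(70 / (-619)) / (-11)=70 / 6809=0.01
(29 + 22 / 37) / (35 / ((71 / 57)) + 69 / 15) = 0.91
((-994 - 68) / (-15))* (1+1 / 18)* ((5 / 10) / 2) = 1121 / 60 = 18.68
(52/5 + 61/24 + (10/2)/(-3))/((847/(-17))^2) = 11849/2608760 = 0.00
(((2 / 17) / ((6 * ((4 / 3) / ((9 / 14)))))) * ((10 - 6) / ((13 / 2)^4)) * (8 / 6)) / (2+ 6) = 12 / 3398759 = 0.00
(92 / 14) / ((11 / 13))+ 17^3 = 378899 / 77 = 4920.77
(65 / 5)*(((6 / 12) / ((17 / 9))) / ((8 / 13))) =1521 / 272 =5.59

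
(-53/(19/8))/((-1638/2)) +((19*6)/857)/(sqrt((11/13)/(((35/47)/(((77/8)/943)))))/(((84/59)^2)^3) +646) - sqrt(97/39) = -sqrt(3783)/39 - 37163389609014190141390848*sqrt(5761730)/21642744219624057860666741437486312241 +9245872730863308742067906660547930851624/336782742801569964369835163508724504782201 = -1.55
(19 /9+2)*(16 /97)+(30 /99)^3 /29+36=3707916940 /101090781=36.68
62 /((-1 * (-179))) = 62 /179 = 0.35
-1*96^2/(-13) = 708.92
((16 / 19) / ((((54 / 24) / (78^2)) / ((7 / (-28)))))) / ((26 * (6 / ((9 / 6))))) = -104 / 19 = -5.47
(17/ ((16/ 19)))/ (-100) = -323/ 1600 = -0.20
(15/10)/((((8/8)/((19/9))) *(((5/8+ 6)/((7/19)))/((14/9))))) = 392/1431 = 0.27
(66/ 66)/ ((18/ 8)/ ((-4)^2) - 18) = -64/ 1143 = -0.06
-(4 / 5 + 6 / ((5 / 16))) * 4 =-80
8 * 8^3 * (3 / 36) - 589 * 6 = -9578 / 3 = -3192.67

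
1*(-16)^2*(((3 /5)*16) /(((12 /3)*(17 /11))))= 33792 /85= 397.55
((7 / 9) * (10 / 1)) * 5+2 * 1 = 368 / 9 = 40.89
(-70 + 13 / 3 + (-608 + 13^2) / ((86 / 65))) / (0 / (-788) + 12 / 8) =-102547 / 387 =-264.98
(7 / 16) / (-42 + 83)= 7 / 656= 0.01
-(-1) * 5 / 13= 5 / 13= 0.38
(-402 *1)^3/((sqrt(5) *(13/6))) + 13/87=13/87 - 389788848 *sqrt(5)/65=-13409143.87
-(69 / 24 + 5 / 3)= -109 / 24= -4.54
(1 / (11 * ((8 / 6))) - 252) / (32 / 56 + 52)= -77595 / 16192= -4.79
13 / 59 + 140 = 8273 / 59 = 140.22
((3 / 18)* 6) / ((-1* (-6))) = 1 / 6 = 0.17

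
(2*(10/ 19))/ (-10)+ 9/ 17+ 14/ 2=2398/ 323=7.42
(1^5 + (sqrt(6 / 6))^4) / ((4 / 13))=13 / 2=6.50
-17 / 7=-2.43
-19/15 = -1.27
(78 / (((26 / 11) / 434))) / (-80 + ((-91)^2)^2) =14322 / 68574881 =0.00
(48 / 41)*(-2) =-96 / 41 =-2.34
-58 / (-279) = 58 / 279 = 0.21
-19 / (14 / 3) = -57 / 14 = -4.07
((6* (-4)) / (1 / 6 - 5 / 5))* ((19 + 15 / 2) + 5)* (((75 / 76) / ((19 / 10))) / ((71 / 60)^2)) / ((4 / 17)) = 2602530000 / 1819801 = 1430.12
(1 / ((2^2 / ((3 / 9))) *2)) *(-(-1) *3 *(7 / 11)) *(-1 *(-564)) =987 / 22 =44.86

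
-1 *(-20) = 20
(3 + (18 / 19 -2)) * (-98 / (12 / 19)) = -1813 / 6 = -302.17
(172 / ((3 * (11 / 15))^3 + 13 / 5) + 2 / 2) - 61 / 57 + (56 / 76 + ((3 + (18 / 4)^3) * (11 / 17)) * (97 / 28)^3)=1573287236149 / 617992704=2545.80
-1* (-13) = 13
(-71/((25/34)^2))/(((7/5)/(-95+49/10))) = 36975238/4375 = 8451.48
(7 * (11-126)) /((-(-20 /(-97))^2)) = 1514849 /80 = 18935.61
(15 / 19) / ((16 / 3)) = 45 / 304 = 0.15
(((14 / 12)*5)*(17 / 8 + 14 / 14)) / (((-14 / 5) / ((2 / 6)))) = -625 / 288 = -2.17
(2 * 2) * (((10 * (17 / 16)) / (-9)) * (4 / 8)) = -85 / 36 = -2.36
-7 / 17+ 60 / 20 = 44 / 17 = 2.59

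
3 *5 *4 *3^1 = 180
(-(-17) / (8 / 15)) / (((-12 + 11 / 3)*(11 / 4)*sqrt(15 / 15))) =-153 / 110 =-1.39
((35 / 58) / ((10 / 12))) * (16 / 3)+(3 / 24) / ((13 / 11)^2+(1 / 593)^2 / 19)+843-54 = 207722903707119 / 261961653920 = 792.95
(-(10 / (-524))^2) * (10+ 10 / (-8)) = -875 / 274576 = -0.00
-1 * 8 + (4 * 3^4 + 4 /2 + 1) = 319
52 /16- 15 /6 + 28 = 115 /4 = 28.75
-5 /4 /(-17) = 0.07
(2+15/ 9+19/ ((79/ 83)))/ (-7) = -800/ 237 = -3.38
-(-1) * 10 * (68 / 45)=136 / 9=15.11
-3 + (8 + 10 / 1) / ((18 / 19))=16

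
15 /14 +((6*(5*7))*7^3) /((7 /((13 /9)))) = 624305 /42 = 14864.40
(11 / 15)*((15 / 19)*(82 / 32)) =451 / 304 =1.48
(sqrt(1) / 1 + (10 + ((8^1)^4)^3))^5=1532495542092429844670198749924324725914043376998708507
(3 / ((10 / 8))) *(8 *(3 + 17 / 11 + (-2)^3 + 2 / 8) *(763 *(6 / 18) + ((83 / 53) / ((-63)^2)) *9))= -2235175616 / 142835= -15648.65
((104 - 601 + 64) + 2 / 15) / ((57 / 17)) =-110381 / 855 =-129.10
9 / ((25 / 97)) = 873 / 25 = 34.92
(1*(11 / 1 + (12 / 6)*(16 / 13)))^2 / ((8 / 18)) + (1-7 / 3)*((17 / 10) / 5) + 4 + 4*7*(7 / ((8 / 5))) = 27062441 / 50700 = 533.78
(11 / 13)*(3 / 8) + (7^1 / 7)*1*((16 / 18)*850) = 707497 / 936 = 755.87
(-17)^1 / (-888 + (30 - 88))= 17 / 946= 0.02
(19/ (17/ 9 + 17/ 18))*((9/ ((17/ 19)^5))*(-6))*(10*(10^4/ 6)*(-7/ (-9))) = -197592700200000/ 24137569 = -8186106.07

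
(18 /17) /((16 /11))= 99 /136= 0.73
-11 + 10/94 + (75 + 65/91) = 21326/329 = 64.82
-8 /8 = -1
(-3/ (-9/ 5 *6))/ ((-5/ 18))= -1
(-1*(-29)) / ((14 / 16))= 232 / 7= 33.14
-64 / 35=-1.83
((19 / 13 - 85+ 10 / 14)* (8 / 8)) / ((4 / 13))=-7537 / 28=-269.18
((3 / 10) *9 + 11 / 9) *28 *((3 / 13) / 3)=4942 / 585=8.45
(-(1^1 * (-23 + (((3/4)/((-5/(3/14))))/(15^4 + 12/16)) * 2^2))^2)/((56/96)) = -35431824507992652/39071001383575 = -906.86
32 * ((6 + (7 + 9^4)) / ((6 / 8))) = 841472 / 3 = 280490.67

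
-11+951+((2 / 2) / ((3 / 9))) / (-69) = 21619 / 23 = 939.96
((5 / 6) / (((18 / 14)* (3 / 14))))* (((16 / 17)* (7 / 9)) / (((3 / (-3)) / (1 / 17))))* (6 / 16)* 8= -27440 / 70227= -0.39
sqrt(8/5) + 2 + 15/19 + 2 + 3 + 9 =2 * sqrt(10)/5 + 319/19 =18.05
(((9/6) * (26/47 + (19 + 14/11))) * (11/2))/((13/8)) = 64602/611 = 105.73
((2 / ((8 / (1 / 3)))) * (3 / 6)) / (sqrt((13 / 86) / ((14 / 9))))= sqrt(3913) / 468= 0.13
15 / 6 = 5 / 2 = 2.50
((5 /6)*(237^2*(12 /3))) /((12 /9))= 280845 /2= 140422.50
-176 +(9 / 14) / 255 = -209437 / 1190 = -176.00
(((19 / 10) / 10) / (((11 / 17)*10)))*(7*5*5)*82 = 421.37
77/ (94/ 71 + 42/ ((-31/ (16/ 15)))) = -847385/ 1334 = -635.22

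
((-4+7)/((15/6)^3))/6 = 4/125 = 0.03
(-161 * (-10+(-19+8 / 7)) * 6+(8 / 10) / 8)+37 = 26947.10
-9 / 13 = -0.69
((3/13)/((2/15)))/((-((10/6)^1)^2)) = -81/130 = -0.62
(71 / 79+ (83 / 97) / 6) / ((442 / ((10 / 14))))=18415 / 10942764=0.00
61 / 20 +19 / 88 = 1437 / 440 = 3.27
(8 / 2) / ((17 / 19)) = 76 / 17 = 4.47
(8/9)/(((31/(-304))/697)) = -1695104/279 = -6075.64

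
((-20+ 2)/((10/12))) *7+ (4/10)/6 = -2267/15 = -151.13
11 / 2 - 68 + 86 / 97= -11953 / 194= -61.61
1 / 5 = 0.20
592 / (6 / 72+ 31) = 7104 / 373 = 19.05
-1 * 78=-78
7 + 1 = 8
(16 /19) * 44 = 37.05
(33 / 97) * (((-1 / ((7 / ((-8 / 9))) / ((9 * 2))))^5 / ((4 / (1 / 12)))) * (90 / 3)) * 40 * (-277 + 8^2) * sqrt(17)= -466010.81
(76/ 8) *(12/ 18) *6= 38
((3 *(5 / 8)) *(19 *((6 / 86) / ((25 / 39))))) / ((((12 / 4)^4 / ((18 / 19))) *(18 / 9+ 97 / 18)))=351 / 57190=0.01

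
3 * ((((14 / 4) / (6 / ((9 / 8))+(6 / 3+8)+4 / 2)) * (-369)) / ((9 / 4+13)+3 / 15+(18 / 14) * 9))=-271215 / 32786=-8.27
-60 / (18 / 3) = -10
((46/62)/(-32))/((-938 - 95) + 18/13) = 299/13303712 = 0.00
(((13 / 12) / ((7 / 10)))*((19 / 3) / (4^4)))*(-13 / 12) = -16055 / 387072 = -0.04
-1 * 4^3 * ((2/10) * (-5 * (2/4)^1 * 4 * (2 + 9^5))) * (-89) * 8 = -5381671936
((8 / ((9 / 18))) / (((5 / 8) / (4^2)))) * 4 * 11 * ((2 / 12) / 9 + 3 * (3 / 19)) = 4550656 / 513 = 8870.67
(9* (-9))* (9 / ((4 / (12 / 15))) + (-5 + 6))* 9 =-10206 / 5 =-2041.20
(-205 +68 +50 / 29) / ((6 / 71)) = -278533 / 174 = -1600.76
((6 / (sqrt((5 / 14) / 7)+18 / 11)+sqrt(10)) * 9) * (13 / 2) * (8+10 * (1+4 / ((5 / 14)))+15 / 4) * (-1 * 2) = -1821890070 / 31147 -1631538675 * sqrt(10) / 124588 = -99904.79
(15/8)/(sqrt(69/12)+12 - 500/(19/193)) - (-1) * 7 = 7.00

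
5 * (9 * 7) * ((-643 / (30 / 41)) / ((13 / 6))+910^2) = 3389408631 / 13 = 260723740.85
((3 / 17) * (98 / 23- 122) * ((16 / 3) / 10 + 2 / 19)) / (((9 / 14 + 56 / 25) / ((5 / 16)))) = -1.44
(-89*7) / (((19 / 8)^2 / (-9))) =358848 / 361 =994.04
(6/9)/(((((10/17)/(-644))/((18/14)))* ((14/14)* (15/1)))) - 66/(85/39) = -39458/425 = -92.84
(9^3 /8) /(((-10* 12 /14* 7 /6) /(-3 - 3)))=2187 /40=54.68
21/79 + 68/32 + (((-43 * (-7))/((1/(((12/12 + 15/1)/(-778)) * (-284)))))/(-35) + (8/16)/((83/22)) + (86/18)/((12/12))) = -39418465499/918242280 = -42.93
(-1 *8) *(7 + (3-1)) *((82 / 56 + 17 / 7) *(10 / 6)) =-3270 / 7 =-467.14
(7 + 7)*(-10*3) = -420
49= 49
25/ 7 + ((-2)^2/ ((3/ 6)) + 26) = 37.57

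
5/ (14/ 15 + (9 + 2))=75/ 179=0.42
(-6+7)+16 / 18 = 17 / 9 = 1.89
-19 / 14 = -1.36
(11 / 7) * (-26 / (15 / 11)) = -3146 / 105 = -29.96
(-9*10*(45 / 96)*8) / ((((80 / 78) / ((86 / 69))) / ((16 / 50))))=-15093 / 115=-131.24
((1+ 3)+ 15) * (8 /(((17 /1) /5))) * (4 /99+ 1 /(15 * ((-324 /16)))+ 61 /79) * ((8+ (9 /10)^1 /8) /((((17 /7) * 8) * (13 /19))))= 127392364757 /5769850320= 22.08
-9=-9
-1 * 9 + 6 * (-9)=-63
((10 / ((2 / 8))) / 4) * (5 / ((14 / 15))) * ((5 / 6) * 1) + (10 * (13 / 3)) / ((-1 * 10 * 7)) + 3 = 1975 / 42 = 47.02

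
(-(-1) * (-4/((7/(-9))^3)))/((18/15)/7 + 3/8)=12960/833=15.56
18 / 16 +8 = 73 / 8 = 9.12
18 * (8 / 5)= 144 / 5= 28.80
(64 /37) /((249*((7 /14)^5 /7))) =14336 /9213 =1.56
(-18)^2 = 324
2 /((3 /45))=30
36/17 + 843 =14367/17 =845.12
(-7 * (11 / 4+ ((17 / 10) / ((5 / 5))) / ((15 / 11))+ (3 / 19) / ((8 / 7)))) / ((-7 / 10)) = 41.35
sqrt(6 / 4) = sqrt(6) / 2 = 1.22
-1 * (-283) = 283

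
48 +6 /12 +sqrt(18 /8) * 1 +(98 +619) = 767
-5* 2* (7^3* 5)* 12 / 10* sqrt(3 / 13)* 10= -98863.12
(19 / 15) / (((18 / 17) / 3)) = 323 / 90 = 3.59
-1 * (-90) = 90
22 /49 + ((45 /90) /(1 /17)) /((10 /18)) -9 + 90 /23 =120161 /11270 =10.66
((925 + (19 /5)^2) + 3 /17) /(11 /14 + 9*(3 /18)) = 411.08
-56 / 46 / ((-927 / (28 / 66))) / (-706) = -196 / 248368329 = -0.00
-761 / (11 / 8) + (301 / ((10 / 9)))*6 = 58957 / 55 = 1071.95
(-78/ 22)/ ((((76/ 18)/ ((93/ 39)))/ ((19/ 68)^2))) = -15903/ 101728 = -0.16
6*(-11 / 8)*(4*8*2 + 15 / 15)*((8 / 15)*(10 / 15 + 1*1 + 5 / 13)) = -1760 / 3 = -586.67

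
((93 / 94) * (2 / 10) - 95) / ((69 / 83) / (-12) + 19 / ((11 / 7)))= -81361082 / 10317205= -7.89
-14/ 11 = -1.27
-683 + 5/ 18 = -12289/ 18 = -682.72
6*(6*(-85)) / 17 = -180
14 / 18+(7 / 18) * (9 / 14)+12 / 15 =329 / 180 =1.83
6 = 6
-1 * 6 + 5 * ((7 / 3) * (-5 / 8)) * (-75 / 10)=779 / 16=48.69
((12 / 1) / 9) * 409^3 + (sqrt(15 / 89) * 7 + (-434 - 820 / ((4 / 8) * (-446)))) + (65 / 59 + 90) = 7 * sqrt(1335) / 89 + 3600685378013 / 39471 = 91223568.99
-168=-168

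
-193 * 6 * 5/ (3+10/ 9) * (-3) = 156330/ 37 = 4225.14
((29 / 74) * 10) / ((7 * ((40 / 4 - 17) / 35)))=-725 / 259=-2.80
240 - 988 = -748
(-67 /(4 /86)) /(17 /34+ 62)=-2881 /125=-23.05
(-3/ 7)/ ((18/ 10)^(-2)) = -243/ 175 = -1.39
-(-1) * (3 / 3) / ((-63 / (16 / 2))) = -8 / 63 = -0.13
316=316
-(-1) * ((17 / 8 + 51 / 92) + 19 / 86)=22947 / 7912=2.90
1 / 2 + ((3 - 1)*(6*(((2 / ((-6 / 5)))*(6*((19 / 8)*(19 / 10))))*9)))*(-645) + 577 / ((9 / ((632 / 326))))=3143532.29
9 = 9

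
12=12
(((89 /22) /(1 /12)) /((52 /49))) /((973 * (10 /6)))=5607 /198770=0.03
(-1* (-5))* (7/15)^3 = 343/675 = 0.51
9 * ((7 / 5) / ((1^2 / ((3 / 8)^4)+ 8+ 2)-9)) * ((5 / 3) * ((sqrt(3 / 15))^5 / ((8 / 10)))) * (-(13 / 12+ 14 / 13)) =-191079 * sqrt(5) / 21720400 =-0.02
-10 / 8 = -5 / 4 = -1.25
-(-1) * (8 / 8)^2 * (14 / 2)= 7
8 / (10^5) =1 / 12500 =0.00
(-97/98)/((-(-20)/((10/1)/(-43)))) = 0.01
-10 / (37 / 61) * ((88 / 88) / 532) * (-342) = 2745 / 259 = 10.60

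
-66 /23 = -2.87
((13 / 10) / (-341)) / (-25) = 13 / 85250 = 0.00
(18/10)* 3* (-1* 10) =-54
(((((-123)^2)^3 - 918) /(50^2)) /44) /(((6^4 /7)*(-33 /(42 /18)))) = -6284387909177 /522720000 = -12022.47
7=7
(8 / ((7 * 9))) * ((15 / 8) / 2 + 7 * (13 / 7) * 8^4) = 851983 / 126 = 6761.77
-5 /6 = -0.83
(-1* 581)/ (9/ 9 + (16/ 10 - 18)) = 415/ 11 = 37.73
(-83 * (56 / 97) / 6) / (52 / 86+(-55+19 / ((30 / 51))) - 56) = 999320 / 9772071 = 0.10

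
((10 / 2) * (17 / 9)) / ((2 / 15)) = 425 / 6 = 70.83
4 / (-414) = -2 / 207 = -0.01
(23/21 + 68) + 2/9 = 4367/63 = 69.32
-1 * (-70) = 70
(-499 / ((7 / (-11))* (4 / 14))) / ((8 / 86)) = 236027 / 8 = 29503.38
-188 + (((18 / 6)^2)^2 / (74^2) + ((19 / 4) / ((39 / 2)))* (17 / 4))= -79851559 / 427128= -186.95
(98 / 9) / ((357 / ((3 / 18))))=7 / 1377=0.01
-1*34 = -34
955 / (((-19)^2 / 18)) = 17190 / 361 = 47.62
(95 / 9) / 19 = 5 / 9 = 0.56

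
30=30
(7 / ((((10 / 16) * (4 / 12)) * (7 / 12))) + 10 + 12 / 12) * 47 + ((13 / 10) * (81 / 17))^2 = 94288189 / 28900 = 3262.57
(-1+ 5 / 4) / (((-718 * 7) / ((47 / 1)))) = -47 / 20104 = -0.00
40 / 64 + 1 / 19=0.68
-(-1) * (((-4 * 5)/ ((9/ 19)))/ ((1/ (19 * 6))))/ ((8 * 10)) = -361/ 6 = -60.17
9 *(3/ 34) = 27/ 34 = 0.79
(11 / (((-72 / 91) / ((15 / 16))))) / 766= -5005 / 294144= -0.02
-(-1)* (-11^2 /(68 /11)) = -19.57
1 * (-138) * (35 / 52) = -2415 / 26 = -92.88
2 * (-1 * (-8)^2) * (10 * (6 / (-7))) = 7680 / 7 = 1097.14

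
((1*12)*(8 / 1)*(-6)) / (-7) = 576 / 7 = 82.29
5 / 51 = 0.10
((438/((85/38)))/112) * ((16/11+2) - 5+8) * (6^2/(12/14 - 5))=-2658879/27115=-98.06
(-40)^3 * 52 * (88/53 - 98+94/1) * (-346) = -142784512000/53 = -2694047396.23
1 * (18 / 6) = 3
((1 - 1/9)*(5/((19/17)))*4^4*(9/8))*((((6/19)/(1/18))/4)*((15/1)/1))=8812800/361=24412.19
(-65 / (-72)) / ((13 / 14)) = 35 / 36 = 0.97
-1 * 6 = -6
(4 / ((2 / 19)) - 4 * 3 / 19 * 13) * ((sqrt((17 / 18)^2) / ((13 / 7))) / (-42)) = -0.36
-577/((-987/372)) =71548/329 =217.47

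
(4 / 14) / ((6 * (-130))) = -1 / 2730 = -0.00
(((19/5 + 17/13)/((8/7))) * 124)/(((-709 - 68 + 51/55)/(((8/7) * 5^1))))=-4.08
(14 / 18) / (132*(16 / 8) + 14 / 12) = 14 / 4773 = 0.00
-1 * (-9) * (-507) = -4563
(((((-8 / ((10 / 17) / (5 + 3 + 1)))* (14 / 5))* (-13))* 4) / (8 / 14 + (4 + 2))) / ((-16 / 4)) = -389844 / 575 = -677.99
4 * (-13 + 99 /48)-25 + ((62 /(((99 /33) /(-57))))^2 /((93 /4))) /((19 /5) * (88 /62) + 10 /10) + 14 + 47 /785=9280.55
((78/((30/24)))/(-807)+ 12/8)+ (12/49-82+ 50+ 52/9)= -24.55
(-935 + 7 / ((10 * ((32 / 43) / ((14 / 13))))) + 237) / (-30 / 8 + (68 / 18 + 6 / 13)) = -13047597 / 9160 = -1424.41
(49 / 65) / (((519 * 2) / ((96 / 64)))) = 49 / 44980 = 0.00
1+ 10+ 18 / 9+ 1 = 14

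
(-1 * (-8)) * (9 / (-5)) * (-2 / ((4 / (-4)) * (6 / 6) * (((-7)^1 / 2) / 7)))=288 / 5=57.60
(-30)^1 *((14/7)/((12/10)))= -50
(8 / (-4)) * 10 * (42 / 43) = -840 / 43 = -19.53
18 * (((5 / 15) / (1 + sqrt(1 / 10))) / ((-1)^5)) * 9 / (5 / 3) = -36 + 18 * sqrt(10) / 5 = -24.62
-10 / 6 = -1.67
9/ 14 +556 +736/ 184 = 7849/ 14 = 560.64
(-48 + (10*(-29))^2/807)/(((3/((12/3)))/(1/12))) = 45364/7263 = 6.25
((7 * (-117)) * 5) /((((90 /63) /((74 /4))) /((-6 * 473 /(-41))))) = -300999699 /82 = -3670728.04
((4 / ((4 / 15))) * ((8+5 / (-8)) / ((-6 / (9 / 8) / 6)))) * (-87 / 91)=692955 / 5824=118.98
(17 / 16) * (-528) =-561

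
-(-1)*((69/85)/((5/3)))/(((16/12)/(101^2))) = 6334821/1700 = 3726.37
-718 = -718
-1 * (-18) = 18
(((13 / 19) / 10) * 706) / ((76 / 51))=234039 / 7220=32.42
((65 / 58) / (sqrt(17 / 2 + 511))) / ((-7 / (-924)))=4290 * sqrt(2078) / 30131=6.49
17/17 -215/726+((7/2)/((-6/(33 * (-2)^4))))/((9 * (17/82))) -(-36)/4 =-5752657/37026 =-155.37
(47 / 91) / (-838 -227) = -47 / 96915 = -0.00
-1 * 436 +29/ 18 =-7819/ 18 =-434.39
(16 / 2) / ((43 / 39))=312 / 43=7.26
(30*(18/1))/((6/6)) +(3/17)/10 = 91803/170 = 540.02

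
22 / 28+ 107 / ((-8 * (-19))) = 1585 / 1064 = 1.49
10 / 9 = 1.11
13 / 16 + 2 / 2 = 29 / 16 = 1.81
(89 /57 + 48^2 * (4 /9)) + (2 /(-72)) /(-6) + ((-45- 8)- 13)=3938059 /4104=959.57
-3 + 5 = 2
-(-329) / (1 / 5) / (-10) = -329 / 2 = -164.50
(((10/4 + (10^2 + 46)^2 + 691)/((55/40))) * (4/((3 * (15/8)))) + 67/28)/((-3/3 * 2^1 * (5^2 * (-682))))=17533029/52514000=0.33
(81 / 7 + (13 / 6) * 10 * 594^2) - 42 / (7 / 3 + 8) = 1658918889 / 217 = 7644787.51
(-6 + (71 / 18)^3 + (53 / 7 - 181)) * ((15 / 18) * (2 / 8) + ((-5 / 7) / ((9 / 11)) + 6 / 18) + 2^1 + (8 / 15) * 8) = -14417396311 / 20575296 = -700.71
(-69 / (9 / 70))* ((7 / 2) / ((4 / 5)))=-28175 / 12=-2347.92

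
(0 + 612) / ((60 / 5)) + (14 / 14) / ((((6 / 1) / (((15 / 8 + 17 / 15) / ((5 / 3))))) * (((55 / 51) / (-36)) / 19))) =-768927 / 5500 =-139.80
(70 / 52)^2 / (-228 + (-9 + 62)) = -7 / 676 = -0.01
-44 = -44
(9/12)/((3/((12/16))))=3/16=0.19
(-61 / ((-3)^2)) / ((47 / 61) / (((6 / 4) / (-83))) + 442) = -3721 / 219252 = -0.02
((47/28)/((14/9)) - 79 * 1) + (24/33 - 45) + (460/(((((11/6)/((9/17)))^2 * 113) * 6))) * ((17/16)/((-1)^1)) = -11139379989/91116872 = -122.25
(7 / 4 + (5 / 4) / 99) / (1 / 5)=8.81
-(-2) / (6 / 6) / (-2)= -1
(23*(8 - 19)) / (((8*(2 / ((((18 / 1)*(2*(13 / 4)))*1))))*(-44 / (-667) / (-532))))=238721301 / 16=14920081.31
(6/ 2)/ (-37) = -3/ 37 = -0.08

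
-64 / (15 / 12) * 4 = -1024 / 5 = -204.80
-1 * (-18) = 18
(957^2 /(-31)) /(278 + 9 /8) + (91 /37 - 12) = -926417 /8029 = -115.38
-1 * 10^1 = -10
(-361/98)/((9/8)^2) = -11552/3969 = -2.91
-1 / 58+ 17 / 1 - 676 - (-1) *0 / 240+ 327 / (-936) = -5965949 / 9048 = -659.37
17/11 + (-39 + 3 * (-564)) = -19024/11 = -1729.45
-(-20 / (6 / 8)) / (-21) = -80 / 63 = -1.27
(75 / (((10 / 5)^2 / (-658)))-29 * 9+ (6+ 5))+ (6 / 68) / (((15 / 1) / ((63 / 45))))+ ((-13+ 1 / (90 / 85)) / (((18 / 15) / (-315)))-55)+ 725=-44639833 / 5100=-8752.91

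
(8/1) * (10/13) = 80/13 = 6.15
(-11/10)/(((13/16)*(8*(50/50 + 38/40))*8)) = -11/1014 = -0.01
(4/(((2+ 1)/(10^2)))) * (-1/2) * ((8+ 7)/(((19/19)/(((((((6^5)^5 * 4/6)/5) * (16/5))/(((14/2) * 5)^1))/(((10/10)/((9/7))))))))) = -445601249122163482791.18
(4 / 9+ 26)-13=121 / 9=13.44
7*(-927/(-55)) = 6489/55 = 117.98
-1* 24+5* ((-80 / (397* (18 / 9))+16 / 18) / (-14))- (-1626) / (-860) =-281474663 / 10754730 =-26.17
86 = 86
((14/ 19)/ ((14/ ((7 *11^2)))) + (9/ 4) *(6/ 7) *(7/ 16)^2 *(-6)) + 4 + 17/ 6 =717889/ 14592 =49.20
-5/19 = -0.26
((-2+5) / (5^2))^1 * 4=12 / 25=0.48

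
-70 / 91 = -10 / 13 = -0.77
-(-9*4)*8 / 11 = 288 / 11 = 26.18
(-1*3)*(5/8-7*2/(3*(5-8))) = -157/24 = -6.54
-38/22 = -19/11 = -1.73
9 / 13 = 0.69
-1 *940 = -940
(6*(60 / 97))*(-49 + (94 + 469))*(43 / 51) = 2652240 / 1649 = 1608.39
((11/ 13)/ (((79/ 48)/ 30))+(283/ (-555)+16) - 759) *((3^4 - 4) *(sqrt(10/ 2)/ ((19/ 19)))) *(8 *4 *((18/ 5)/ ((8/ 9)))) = -6902251659072 *sqrt(5)/ 949975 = -16246642.18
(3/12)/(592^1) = 1/2368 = 0.00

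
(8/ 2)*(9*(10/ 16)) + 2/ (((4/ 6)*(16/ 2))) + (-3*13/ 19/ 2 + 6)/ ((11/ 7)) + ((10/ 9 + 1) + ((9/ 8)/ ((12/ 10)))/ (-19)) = 845753/ 30096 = 28.10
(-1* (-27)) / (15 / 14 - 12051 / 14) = -63 / 2006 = -0.03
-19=-19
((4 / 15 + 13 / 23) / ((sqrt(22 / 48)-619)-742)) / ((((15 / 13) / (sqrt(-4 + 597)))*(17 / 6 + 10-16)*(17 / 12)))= 59696*sqrt(39138) / 8256533582425 + 974955072*sqrt(593) / 8256533582425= 0.00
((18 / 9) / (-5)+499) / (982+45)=2493 / 5135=0.49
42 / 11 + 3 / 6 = 95 / 22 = 4.32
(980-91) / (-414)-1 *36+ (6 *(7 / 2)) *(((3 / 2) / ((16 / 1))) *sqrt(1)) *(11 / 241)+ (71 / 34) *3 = -862809173 / 27138528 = -31.79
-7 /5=-1.40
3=3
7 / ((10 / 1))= 7 / 10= 0.70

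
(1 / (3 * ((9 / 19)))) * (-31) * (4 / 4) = -589 / 27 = -21.81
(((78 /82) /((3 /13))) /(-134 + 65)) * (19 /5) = -3211 /14145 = -0.23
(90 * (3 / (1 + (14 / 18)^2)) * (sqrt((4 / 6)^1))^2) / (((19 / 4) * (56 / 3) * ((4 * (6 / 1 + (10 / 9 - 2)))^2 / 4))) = 177147 / 14634256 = 0.01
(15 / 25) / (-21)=-1 / 35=-0.03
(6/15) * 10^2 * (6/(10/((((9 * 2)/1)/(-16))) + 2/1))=-1080/31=-34.84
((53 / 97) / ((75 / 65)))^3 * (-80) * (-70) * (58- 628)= -2784128529728 / 8214057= -338946.82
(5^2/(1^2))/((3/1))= 25/3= 8.33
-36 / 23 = -1.57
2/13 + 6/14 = 53/91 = 0.58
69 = 69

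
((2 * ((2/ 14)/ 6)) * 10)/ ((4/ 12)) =10/ 7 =1.43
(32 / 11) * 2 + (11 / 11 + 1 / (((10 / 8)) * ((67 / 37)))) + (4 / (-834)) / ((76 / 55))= 423725363 / 58392510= 7.26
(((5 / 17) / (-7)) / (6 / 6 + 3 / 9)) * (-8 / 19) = 30 / 2261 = 0.01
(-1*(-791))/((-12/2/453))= -119441/2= -59720.50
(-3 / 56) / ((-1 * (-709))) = -3 / 39704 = -0.00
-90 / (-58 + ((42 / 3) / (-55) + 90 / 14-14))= 34650 / 25343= 1.37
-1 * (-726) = 726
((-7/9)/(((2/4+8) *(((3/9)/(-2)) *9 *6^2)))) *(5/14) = 5/8262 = 0.00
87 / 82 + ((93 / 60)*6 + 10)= 4174 / 205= 20.36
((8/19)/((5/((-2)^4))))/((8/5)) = 0.84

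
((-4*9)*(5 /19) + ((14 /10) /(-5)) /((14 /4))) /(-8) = 2269 /1900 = 1.19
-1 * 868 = -868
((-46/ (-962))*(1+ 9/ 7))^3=0.00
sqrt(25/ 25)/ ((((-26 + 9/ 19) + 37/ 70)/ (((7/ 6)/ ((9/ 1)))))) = -4655/ 897669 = -0.01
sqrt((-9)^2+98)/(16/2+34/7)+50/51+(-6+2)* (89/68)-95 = -5062/51+7* sqrt(179)/90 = -98.21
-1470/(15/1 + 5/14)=-4116/43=-95.72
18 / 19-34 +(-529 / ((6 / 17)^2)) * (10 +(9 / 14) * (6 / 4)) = -892387897 / 19152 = -46595.02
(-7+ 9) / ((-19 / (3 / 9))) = -2 / 57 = -0.04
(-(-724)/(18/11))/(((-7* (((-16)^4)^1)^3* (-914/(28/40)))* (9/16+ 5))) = 1991/64397428468607877120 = 0.00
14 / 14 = 1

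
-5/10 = -1/2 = -0.50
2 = 2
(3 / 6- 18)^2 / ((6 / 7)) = 8575 / 24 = 357.29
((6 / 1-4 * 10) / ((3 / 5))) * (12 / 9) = -680 / 9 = -75.56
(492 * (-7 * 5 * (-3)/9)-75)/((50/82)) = 46453/5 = 9290.60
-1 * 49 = -49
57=57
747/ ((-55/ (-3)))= 2241/ 55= 40.75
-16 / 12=-4 / 3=-1.33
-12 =-12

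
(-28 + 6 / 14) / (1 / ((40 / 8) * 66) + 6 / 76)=-605055 / 1799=-336.33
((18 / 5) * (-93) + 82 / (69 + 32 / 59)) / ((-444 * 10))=855529 / 11385825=0.08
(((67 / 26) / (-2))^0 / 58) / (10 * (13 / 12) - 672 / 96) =0.00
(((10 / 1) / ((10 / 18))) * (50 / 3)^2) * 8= 40000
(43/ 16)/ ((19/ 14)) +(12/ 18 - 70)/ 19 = -761/ 456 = -1.67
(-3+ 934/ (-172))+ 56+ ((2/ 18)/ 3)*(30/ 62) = 1141819/ 23994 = 47.59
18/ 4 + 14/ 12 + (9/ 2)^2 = 311/ 12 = 25.92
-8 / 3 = -2.67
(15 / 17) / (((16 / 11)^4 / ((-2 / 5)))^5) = -2018249984797680027603 / 401401151043919843164160000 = -0.00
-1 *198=-198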